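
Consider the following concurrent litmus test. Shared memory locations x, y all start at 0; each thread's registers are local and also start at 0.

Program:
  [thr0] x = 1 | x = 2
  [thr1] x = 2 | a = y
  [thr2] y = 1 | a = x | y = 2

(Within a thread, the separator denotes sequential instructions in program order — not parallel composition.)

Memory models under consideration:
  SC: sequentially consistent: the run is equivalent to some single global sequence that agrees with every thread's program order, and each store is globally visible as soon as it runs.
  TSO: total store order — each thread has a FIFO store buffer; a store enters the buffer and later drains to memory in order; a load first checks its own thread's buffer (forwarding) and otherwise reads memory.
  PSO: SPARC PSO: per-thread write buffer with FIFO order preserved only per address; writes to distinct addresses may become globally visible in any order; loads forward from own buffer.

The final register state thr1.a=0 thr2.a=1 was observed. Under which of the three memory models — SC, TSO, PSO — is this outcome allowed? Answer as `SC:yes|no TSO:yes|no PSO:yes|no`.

outcome vector order: (thr1.a,thr2.a)
SC: 8 outcomes — {<0 1>; <0 2>; <1 0>; <1 1>; <1 2>; <2 0>; <2 1>; <2 2>}
TSO: 9 outcomes — {<0 0>; <0 1>; <0 2>; <1 0>; <1 1>; <1 2>; <2 0>; <2 1>; <2 2>}
PSO: 9 outcomes — {<0 0>; <0 1>; <0 2>; <1 0>; <1 1>; <1 2>; <2 0>; <2 1>; <2 2>}
target <0 1> ∈ {SC,TSO,PSO}

SC:yes TSO:yes PSO:yes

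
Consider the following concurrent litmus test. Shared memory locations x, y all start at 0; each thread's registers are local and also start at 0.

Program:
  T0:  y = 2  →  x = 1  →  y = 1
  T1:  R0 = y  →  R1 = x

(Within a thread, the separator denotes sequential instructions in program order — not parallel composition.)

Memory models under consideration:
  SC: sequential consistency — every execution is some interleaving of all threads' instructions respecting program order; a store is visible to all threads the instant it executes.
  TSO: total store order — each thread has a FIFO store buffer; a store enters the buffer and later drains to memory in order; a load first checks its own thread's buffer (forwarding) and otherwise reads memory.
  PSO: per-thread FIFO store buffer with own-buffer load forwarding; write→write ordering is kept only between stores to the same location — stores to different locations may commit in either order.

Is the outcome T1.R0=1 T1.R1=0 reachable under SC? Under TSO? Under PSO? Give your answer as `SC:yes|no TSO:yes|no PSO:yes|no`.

SC:no TSO:no PSO:yes

outcome vector order: (T1.R0,T1.R1)
under SC → <0 0> <0 1> <1 1> <2 0> <2 1>
under TSO → <0 0> <0 1> <1 1> <2 0> <2 1>
under PSO → <0 0> <0 1> <1 0> <1 1> <2 0> <2 1>
target <1 0> ∈ {PSO}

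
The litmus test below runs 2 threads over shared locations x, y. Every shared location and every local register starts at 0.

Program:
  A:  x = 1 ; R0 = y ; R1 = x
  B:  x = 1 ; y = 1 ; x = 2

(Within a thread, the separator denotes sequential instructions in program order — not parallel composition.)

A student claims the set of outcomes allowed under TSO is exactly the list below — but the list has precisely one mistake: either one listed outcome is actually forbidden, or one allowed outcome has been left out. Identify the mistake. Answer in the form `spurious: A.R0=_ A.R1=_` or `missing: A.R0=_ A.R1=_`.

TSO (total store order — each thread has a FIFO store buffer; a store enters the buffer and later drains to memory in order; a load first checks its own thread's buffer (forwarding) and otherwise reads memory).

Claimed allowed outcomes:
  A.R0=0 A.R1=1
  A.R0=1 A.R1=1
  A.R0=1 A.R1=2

missing: A.R0=0 A.R1=2

outcome vector order: (A.R0,A.R1)
[TSO] allowed = {(0,1); (0,2); (1,1); (1,2)}
TSO∖claimed = {(0,2)}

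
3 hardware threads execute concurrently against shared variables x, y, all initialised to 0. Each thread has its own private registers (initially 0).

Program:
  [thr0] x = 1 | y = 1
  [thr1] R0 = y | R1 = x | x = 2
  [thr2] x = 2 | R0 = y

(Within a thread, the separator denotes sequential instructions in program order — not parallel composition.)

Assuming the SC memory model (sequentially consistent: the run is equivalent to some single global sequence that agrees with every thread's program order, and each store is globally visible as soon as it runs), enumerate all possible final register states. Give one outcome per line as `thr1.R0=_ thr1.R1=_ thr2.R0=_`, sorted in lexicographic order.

outcome vector order: (thr1.R0,thr1.R1,thr2.R0)
|SC outcomes| = 10

thr1.R0=0 thr1.R1=0 thr2.R0=0
thr1.R0=0 thr1.R1=0 thr2.R0=1
thr1.R0=0 thr1.R1=1 thr2.R0=0
thr1.R0=0 thr1.R1=1 thr2.R0=1
thr1.R0=0 thr1.R1=2 thr2.R0=0
thr1.R0=0 thr1.R1=2 thr2.R0=1
thr1.R0=1 thr1.R1=1 thr2.R0=0
thr1.R0=1 thr1.R1=1 thr2.R0=1
thr1.R0=1 thr1.R1=2 thr2.R0=0
thr1.R0=1 thr1.R1=2 thr2.R0=1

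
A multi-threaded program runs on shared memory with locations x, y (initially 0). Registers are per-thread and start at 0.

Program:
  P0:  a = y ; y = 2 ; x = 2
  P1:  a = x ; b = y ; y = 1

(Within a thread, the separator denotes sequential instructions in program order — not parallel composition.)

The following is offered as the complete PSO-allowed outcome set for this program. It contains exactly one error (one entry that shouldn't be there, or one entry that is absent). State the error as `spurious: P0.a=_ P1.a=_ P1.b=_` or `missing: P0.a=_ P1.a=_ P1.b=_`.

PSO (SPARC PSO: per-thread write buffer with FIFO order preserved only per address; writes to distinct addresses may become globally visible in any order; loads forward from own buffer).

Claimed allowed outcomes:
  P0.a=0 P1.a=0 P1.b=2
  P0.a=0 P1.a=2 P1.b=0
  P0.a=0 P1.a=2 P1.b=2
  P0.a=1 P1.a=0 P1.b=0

outcome vector order: (P0.a,P1.a,P1.b)
PSO (5): (0,0,0) (0,0,2) (0,2,0) (0,2,2) (1,0,0)
PSO∖claimed = {(0,0,0)}

missing: P0.a=0 P1.a=0 P1.b=0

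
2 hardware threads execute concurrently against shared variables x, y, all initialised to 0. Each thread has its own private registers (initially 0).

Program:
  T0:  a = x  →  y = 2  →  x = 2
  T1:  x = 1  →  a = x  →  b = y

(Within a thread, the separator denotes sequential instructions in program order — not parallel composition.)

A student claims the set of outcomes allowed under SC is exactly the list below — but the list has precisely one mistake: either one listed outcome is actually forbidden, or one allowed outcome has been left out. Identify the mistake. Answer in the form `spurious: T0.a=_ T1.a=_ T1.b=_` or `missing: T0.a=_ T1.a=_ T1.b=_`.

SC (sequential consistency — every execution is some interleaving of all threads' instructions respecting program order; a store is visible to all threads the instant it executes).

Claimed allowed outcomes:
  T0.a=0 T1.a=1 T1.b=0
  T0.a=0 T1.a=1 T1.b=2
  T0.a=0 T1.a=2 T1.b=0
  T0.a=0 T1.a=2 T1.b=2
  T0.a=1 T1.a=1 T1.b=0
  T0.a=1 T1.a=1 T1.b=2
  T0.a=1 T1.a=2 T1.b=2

spurious: T0.a=0 T1.a=2 T1.b=0

outcome vector order: (T0.a,T1.a,T1.b)
SC (6): 010; 012; 022; 110; 112; 122
claimed∖SC = {020}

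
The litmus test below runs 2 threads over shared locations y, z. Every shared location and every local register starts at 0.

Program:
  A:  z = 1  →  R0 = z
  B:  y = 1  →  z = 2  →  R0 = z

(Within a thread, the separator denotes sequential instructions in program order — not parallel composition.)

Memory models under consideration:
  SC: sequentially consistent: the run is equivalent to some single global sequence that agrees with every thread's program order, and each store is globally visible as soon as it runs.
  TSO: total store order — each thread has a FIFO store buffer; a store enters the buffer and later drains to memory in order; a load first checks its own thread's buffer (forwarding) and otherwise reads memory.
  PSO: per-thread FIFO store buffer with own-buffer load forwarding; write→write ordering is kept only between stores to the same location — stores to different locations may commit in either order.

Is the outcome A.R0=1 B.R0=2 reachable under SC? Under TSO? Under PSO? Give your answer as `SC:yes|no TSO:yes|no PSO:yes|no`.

outcome vector order: (A.R0,B.R0)
[SC] allowed = {(1,1) (1,2) (2,2)}
[TSO] allowed = {(1,1) (1,2) (2,2)}
[PSO] allowed = {(1,1) (1,2) (2,2)}
target (1,2) ∈ {SC,TSO,PSO}

SC:yes TSO:yes PSO:yes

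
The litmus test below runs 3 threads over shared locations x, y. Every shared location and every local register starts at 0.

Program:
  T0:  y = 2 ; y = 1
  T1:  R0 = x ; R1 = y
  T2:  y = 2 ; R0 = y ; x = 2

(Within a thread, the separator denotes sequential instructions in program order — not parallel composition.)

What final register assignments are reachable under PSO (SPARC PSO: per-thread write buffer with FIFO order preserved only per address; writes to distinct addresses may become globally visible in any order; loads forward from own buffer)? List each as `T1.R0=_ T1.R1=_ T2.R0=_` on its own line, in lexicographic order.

T1.R0=0 T1.R1=0 T2.R0=1
T1.R0=0 T1.R1=0 T2.R0=2
T1.R0=0 T1.R1=1 T2.R0=1
T1.R0=0 T1.R1=1 T2.R0=2
T1.R0=0 T1.R1=2 T2.R0=1
T1.R0=0 T1.R1=2 T2.R0=2
T1.R0=2 T1.R1=0 T2.R0=2
T1.R0=2 T1.R1=1 T2.R0=1
T1.R0=2 T1.R1=1 T2.R0=2
T1.R0=2 T1.R1=2 T2.R0=2

outcome vector order: (T1.R0,T1.R1,T2.R0)
|PSO outcomes| = 10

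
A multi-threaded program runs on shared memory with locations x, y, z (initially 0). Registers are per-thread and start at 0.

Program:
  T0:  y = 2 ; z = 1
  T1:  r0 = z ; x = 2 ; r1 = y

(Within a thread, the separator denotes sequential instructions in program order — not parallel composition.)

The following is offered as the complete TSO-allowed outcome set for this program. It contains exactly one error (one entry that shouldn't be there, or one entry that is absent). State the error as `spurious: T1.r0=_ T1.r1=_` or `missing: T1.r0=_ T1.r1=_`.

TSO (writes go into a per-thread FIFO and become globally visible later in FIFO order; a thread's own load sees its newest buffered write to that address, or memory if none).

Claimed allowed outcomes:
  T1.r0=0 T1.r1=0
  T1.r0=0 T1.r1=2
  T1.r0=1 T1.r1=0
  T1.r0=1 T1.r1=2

spurious: T1.r0=1 T1.r1=0

outcome vector order: (T1.r0,T1.r1)
TSO: 3 outcomes — {0/0; 0/2; 1/2}
claimed∖TSO = {1/0}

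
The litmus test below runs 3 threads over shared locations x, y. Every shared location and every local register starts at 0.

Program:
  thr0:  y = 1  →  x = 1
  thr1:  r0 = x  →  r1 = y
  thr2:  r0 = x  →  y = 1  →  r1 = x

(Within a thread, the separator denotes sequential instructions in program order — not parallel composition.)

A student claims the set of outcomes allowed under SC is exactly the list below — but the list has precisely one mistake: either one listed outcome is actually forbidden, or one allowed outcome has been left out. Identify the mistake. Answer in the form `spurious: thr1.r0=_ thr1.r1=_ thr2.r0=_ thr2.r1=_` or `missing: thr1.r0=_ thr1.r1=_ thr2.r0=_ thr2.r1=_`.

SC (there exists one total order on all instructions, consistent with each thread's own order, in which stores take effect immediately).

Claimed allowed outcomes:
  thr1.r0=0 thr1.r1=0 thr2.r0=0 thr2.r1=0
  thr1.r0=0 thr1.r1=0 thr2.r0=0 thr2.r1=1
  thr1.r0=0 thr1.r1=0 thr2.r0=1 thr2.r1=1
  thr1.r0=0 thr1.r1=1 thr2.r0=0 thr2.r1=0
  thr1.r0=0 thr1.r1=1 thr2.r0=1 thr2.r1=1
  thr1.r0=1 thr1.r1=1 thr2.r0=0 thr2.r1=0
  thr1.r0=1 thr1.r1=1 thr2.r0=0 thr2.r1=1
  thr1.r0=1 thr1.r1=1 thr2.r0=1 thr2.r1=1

outcome vector order: (thr1.r0,thr1.r1,thr2.r0,thr2.r1)
[SC] allowed = {(0,0,0,0); (0,0,0,1); (0,0,1,1); (0,1,0,0); (0,1,0,1); (0,1,1,1); (1,1,0,0); (1,1,0,1); (1,1,1,1)}
SC∖claimed = {(0,1,0,1)}

missing: thr1.r0=0 thr1.r1=1 thr2.r0=0 thr2.r1=1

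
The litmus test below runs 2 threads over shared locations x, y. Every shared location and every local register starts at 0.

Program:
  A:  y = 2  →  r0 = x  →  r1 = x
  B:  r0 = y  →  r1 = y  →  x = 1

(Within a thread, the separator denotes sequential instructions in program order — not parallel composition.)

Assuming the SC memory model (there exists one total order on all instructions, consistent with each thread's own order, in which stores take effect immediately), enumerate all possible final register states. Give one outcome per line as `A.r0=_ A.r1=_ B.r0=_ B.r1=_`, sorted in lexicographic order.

outcome vector order: (A.r0,A.r1,B.r0,B.r1)
|SC outcomes| = 9

A.r0=0 A.r1=0 B.r0=0 B.r1=0
A.r0=0 A.r1=0 B.r0=0 B.r1=2
A.r0=0 A.r1=0 B.r0=2 B.r1=2
A.r0=0 A.r1=1 B.r0=0 B.r1=0
A.r0=0 A.r1=1 B.r0=0 B.r1=2
A.r0=0 A.r1=1 B.r0=2 B.r1=2
A.r0=1 A.r1=1 B.r0=0 B.r1=0
A.r0=1 A.r1=1 B.r0=0 B.r1=2
A.r0=1 A.r1=1 B.r0=2 B.r1=2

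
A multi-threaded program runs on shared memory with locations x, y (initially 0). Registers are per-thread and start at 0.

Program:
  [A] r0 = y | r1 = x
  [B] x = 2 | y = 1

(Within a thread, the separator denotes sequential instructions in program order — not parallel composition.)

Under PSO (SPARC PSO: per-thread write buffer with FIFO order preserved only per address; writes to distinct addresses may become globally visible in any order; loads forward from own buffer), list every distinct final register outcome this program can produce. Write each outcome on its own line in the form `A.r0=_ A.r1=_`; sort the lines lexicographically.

A.r0=0 A.r1=0
A.r0=0 A.r1=2
A.r0=1 A.r1=0
A.r0=1 A.r1=2

outcome vector order: (A.r0,A.r1)
|PSO outcomes| = 4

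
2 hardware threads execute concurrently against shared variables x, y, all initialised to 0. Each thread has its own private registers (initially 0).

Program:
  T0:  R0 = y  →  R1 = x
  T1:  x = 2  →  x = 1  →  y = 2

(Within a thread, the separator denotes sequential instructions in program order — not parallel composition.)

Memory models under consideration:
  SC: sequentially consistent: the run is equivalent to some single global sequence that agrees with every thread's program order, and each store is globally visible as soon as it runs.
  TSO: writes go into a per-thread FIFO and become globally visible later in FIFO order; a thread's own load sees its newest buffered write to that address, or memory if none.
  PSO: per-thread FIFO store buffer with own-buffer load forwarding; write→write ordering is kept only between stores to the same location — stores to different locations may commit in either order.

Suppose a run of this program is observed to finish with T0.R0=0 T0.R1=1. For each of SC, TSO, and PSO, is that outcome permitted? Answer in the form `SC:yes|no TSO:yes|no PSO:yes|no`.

SC:yes TSO:yes PSO:yes

outcome vector order: (T0.R0,T0.R1)
[SC] allowed = {<0 0> <0 1> <0 2> <2 1>}
[TSO] allowed = {<0 0> <0 1> <0 2> <2 1>}
[PSO] allowed = {<0 0> <0 1> <0 2> <2 0> <2 1> <2 2>}
target <0 1> ∈ {SC,TSO,PSO}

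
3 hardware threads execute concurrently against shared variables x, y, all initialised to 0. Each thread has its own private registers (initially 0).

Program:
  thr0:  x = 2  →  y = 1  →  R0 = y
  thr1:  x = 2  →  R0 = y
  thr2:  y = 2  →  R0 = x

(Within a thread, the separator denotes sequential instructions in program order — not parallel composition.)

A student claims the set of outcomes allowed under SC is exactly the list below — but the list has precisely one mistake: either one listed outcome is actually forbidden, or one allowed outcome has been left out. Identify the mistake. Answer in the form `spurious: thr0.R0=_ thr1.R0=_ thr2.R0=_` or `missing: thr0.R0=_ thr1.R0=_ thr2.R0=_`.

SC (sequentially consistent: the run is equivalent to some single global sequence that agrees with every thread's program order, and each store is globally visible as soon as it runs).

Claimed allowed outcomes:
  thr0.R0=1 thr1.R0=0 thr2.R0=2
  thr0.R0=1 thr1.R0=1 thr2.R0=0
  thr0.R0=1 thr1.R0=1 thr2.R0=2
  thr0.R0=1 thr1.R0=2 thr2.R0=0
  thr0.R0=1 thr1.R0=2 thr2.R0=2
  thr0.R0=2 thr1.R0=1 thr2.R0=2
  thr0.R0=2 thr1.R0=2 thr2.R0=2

missing: thr0.R0=2 thr1.R0=0 thr2.R0=2

outcome vector order: (thr0.R0,thr1.R0,thr2.R0)
SC (8): 1/0/2 1/1/0 1/1/2 1/2/0 1/2/2 2/0/2 2/1/2 2/2/2
SC∖claimed = {2/0/2}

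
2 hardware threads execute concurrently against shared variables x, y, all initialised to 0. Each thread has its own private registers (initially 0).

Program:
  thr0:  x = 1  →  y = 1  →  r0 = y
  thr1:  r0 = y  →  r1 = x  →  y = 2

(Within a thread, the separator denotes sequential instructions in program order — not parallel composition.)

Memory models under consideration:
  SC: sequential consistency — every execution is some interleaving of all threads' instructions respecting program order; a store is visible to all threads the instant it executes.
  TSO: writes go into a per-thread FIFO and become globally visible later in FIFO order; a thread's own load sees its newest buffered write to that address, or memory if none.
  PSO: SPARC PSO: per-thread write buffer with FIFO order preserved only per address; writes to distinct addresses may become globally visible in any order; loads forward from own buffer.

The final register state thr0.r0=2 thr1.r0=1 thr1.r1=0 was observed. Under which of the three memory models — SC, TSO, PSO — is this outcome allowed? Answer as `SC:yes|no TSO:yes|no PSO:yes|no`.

SC:no TSO:no PSO:yes

outcome vector order: (thr0.r0,thr1.r0,thr1.r1)
under SC → 100, 101, 111, 200, 201, 211
under TSO → 100, 101, 111, 200, 201, 211
under PSO → 100, 101, 110, 111, 200, 201, 210, 211
target 210 ∈ {PSO}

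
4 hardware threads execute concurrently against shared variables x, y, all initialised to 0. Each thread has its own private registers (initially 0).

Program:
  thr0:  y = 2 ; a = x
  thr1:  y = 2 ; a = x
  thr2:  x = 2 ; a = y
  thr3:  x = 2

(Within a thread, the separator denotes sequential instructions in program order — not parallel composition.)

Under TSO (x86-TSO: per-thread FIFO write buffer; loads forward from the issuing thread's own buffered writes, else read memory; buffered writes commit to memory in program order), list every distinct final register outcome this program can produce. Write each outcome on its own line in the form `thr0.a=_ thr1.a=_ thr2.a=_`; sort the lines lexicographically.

outcome vector order: (thr0.a,thr1.a,thr2.a)
|TSO outcomes| = 8

thr0.a=0 thr1.a=0 thr2.a=0
thr0.a=0 thr1.a=0 thr2.a=2
thr0.a=0 thr1.a=2 thr2.a=0
thr0.a=0 thr1.a=2 thr2.a=2
thr0.a=2 thr1.a=0 thr2.a=0
thr0.a=2 thr1.a=0 thr2.a=2
thr0.a=2 thr1.a=2 thr2.a=0
thr0.a=2 thr1.a=2 thr2.a=2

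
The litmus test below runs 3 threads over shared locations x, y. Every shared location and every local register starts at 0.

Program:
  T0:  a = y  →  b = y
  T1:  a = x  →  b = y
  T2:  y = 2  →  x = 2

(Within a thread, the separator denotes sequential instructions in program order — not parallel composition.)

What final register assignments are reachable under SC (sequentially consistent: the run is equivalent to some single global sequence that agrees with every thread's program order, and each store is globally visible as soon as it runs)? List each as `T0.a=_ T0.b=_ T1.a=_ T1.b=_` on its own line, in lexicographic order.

T0.a=0 T0.b=0 T1.a=0 T1.b=0
T0.a=0 T0.b=0 T1.a=0 T1.b=2
T0.a=0 T0.b=0 T1.a=2 T1.b=2
T0.a=0 T0.b=2 T1.a=0 T1.b=0
T0.a=0 T0.b=2 T1.a=0 T1.b=2
T0.a=0 T0.b=2 T1.a=2 T1.b=2
T0.a=2 T0.b=2 T1.a=0 T1.b=0
T0.a=2 T0.b=2 T1.a=0 T1.b=2
T0.a=2 T0.b=2 T1.a=2 T1.b=2

outcome vector order: (T0.a,T0.b,T1.a,T1.b)
|SC outcomes| = 9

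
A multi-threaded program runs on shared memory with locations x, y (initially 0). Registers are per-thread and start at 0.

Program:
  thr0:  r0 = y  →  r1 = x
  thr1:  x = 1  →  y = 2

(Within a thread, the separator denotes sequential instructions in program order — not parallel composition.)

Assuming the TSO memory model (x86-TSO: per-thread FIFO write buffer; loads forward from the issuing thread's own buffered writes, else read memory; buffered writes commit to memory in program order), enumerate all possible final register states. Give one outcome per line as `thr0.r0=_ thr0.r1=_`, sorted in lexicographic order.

outcome vector order: (thr0.r0,thr0.r1)
|TSO outcomes| = 3

thr0.r0=0 thr0.r1=0
thr0.r0=0 thr0.r1=1
thr0.r0=2 thr0.r1=1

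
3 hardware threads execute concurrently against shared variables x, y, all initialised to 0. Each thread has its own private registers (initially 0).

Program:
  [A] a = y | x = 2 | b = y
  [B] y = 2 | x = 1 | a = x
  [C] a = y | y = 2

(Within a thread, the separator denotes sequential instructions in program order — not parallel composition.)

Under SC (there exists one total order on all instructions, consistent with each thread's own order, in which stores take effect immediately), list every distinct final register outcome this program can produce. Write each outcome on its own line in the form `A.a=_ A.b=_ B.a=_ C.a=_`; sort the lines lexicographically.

A.a=0 A.b=0 B.a=1 C.a=0
A.a=0 A.b=0 B.a=1 C.a=2
A.a=0 A.b=2 B.a=1 C.a=0
A.a=0 A.b=2 B.a=1 C.a=2
A.a=0 A.b=2 B.a=2 C.a=0
A.a=0 A.b=2 B.a=2 C.a=2
A.a=2 A.b=2 B.a=1 C.a=0
A.a=2 A.b=2 B.a=1 C.a=2
A.a=2 A.b=2 B.a=2 C.a=0
A.a=2 A.b=2 B.a=2 C.a=2

outcome vector order: (A.a,A.b,B.a,C.a)
|SC outcomes| = 10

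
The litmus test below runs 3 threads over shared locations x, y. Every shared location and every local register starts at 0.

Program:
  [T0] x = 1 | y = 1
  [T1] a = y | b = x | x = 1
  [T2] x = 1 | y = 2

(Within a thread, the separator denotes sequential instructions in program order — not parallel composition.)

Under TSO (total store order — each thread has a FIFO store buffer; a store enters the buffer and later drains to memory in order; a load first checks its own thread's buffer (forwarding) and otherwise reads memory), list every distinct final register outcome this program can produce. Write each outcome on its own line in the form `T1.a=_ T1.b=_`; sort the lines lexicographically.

outcome vector order: (T1.a,T1.b)
|TSO outcomes| = 4

T1.a=0 T1.b=0
T1.a=0 T1.b=1
T1.a=1 T1.b=1
T1.a=2 T1.b=1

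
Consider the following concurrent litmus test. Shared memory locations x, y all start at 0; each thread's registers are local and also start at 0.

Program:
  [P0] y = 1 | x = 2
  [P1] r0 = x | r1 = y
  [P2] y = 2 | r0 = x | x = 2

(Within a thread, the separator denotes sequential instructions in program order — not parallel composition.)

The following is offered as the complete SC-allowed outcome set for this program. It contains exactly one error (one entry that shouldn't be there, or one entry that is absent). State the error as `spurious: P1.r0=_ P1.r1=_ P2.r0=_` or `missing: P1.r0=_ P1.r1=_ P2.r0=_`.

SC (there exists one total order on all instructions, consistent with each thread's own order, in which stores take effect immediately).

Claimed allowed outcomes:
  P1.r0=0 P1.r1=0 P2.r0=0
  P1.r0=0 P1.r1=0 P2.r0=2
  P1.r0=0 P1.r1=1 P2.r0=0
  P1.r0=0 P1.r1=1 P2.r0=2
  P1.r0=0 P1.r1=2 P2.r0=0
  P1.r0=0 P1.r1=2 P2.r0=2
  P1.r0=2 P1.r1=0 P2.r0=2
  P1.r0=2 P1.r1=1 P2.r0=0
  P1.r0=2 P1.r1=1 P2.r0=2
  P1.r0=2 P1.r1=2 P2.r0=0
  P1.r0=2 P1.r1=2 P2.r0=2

outcome vector order: (P1.r0,P1.r1,P2.r0)
SC: 10 outcomes — {000, 002, 010, 012, 020, 022, 210, 212, 220, 222}
claimed∖SC = {202}

spurious: P1.r0=2 P1.r1=0 P2.r0=2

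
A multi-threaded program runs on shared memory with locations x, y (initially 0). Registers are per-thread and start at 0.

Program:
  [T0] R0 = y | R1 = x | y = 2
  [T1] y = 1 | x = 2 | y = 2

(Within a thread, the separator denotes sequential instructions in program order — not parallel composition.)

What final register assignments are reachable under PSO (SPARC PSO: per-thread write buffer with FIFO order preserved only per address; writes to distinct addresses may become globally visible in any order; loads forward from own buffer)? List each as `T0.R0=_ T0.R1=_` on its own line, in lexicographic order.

outcome vector order: (T0.R0,T0.R1)
|PSO outcomes| = 6

T0.R0=0 T0.R1=0
T0.R0=0 T0.R1=2
T0.R0=1 T0.R1=0
T0.R0=1 T0.R1=2
T0.R0=2 T0.R1=0
T0.R0=2 T0.R1=2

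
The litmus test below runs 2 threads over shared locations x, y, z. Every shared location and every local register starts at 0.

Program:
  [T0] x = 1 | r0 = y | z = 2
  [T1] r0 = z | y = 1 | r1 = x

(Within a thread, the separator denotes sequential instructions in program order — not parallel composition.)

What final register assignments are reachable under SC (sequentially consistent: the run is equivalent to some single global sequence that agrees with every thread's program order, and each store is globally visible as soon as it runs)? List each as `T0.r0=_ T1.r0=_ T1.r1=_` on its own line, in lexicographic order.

outcome vector order: (T0.r0,T1.r0,T1.r1)
|SC outcomes| = 4

T0.r0=0 T1.r0=0 T1.r1=1
T0.r0=0 T1.r0=2 T1.r1=1
T0.r0=1 T1.r0=0 T1.r1=0
T0.r0=1 T1.r0=0 T1.r1=1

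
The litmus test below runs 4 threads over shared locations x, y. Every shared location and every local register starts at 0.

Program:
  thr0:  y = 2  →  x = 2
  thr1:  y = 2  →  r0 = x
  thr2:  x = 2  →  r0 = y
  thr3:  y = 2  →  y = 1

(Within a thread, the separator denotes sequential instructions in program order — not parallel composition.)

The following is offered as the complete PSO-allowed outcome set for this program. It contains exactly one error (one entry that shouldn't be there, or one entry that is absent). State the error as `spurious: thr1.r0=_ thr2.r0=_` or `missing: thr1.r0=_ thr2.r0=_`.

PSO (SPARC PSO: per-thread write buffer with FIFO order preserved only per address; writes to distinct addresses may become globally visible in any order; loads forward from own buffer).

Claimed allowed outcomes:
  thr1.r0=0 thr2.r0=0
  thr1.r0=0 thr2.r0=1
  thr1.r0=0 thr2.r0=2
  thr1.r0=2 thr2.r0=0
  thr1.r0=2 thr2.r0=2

missing: thr1.r0=2 thr2.r0=1

outcome vector order: (thr1.r0,thr2.r0)
[PSO] allowed = {00; 01; 02; 20; 21; 22}
PSO∖claimed = {21}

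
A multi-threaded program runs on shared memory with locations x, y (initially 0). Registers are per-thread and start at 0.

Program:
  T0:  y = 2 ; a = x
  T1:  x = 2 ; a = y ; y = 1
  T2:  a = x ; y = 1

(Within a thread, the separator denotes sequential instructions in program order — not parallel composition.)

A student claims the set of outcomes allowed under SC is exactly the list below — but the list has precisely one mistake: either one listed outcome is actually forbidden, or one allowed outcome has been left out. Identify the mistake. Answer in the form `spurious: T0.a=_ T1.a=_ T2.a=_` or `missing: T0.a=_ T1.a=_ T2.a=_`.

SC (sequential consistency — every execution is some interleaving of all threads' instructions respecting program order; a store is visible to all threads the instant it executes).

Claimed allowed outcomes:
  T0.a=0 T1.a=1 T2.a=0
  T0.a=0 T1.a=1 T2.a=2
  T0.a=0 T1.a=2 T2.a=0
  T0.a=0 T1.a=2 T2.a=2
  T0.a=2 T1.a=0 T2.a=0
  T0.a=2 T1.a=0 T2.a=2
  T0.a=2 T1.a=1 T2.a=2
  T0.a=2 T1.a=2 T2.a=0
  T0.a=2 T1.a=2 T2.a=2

outcome vector order: (T0.a,T1.a,T2.a)
under SC → 010, 012, 020, 022, 200, 202, 210, 212, 220, 222
SC∖claimed = {210}

missing: T0.a=2 T1.a=1 T2.a=0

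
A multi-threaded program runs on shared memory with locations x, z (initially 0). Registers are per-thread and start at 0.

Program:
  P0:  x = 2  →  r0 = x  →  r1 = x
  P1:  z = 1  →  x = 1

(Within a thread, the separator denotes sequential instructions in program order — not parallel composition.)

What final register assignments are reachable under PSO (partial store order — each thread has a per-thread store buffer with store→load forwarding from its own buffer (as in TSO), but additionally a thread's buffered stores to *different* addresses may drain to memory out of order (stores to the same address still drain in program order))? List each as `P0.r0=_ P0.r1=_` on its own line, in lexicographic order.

outcome vector order: (P0.r0,P0.r1)
|PSO outcomes| = 3

P0.r0=1 P0.r1=1
P0.r0=2 P0.r1=1
P0.r0=2 P0.r1=2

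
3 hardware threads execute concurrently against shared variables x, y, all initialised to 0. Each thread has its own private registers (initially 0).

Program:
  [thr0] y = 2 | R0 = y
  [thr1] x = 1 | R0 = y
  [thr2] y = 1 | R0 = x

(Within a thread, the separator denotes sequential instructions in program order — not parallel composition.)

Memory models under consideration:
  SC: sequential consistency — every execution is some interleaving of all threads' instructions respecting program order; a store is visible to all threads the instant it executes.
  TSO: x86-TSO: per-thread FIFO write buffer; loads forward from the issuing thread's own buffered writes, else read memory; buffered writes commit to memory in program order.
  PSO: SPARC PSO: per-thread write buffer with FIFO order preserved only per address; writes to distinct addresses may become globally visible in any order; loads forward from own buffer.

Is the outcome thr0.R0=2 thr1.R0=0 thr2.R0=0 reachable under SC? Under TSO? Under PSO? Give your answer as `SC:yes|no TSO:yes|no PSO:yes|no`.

outcome vector order: (thr0.R0,thr1.R0,thr2.R0)
under SC → 101; 110; 111; 121; 201; 210; 211; 220; 221
under TSO → 100; 101; 110; 111; 120; 121; 200; 201; 210; 211; 220; 221
under PSO → 100; 101; 110; 111; 120; 121; 200; 201; 210; 211; 220; 221
target 200 ∈ {TSO,PSO}

SC:no TSO:yes PSO:yes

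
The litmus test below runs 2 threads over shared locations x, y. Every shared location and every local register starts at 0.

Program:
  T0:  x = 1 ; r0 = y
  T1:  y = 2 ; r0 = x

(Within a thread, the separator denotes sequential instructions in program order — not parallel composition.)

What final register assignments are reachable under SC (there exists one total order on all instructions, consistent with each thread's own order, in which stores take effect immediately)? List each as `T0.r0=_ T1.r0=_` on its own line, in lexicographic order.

outcome vector order: (T0.r0,T1.r0)
|SC outcomes| = 3

T0.r0=0 T1.r0=1
T0.r0=2 T1.r0=0
T0.r0=2 T1.r0=1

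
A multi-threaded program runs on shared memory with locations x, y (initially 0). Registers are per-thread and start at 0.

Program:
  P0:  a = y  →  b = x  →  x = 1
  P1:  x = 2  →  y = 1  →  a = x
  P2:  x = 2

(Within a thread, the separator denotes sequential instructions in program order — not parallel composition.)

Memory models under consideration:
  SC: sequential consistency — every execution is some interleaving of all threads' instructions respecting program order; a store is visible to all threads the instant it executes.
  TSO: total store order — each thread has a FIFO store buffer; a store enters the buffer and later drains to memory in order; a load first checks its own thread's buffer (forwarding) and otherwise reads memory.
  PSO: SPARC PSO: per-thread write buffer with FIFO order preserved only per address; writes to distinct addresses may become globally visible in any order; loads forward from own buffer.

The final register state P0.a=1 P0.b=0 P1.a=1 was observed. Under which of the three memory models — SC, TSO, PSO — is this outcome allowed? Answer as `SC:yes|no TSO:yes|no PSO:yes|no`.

SC:no TSO:no PSO:yes

outcome vector order: (P0.a,P0.b,P1.a)
under SC → 001 002 021 022 121 122
under TSO → 001 002 021 022 121 122
under PSO → 001 002 021 022 101 102 121 122
target 101 ∈ {PSO}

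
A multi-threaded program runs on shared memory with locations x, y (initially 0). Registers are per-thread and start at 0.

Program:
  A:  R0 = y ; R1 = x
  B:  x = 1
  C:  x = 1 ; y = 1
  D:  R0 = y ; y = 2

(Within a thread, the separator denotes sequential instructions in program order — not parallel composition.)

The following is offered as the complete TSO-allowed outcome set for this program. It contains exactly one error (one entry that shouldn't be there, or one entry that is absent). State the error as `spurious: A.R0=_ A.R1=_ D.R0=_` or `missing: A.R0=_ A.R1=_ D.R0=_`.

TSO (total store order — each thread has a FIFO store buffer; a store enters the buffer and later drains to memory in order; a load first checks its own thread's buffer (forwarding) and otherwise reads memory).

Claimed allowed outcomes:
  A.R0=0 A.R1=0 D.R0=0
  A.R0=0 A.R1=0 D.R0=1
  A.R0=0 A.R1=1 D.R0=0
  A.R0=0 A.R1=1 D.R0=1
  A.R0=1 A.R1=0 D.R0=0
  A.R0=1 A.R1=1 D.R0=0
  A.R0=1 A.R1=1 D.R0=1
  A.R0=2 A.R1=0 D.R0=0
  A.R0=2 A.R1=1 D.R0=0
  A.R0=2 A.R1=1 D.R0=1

outcome vector order: (A.R0,A.R1,D.R0)
TSO (9): (0,0,0), (0,0,1), (0,1,0), (0,1,1), (1,1,0), (1,1,1), (2,0,0), (2,1,0), (2,1,1)
claimed∖TSO = {(1,0,0)}

spurious: A.R0=1 A.R1=0 D.R0=0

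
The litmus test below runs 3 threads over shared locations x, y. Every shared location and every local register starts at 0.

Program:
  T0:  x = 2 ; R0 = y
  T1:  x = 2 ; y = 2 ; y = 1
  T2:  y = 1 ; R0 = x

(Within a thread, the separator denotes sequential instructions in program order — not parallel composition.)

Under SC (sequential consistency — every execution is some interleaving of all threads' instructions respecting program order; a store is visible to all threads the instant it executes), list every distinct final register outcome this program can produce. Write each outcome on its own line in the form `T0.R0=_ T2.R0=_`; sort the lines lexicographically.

outcome vector order: (T0.R0,T2.R0)
|SC outcomes| = 5

T0.R0=0 T2.R0=2
T0.R0=1 T2.R0=0
T0.R0=1 T2.R0=2
T0.R0=2 T2.R0=0
T0.R0=2 T2.R0=2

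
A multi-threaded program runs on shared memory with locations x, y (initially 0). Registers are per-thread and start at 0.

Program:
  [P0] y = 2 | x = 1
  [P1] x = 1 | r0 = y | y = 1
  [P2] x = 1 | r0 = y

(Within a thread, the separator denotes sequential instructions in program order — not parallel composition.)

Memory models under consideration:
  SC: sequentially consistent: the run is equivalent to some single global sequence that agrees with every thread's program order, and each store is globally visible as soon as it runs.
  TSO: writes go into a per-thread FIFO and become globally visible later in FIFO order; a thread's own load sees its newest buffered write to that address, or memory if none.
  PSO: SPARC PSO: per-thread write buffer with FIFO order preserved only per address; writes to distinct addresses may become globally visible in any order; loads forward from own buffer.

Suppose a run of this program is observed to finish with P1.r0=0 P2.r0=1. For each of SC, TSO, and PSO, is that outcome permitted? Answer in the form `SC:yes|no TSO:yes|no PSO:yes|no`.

SC:yes TSO:yes PSO:yes

outcome vector order: (P1.r0,P2.r0)
SC (6): (0,0), (0,1), (0,2), (2,0), (2,1), (2,2)
TSO (6): (0,0), (0,1), (0,2), (2,0), (2,1), (2,2)
PSO (6): (0,0), (0,1), (0,2), (2,0), (2,1), (2,2)
target (0,1) ∈ {SC,TSO,PSO}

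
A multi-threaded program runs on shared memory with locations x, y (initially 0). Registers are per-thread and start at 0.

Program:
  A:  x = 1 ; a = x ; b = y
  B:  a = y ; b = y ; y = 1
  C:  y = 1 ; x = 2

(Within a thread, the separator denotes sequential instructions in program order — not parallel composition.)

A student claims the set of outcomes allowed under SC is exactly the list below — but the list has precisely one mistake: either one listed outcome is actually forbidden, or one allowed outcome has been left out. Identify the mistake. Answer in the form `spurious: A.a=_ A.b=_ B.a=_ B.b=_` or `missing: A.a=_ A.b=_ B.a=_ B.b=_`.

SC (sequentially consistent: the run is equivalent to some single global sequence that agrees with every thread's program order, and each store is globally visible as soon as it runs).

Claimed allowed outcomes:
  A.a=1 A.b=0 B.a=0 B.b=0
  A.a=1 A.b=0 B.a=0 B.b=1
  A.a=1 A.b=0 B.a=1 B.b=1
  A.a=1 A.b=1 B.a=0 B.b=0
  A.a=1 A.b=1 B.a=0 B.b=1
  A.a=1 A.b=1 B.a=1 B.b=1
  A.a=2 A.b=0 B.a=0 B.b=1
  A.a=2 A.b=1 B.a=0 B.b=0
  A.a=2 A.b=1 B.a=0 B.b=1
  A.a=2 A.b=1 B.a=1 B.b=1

outcome vector order: (A.a,A.b,B.a,B.b)
[SC] allowed = {<1 0 0 0>, <1 0 0 1>, <1 0 1 1>, <1 1 0 0>, <1 1 0 1>, <1 1 1 1>, <2 1 0 0>, <2 1 0 1>, <2 1 1 1>}
claimed∖SC = {<2 0 0 1>}

spurious: A.a=2 A.b=0 B.a=0 B.b=1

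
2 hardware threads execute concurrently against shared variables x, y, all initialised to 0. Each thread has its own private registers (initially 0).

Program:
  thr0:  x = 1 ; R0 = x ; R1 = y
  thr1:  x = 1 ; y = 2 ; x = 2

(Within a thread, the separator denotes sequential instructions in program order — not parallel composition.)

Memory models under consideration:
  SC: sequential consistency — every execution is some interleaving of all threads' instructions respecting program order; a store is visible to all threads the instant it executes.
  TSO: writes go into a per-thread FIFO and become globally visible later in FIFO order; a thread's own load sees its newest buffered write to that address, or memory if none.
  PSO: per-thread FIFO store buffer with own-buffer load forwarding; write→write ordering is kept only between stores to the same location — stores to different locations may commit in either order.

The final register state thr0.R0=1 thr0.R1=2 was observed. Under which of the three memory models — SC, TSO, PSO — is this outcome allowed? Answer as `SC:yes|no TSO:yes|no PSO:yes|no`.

outcome vector order: (thr0.R0,thr0.R1)
SC (3): 1/0 1/2 2/2
TSO (3): 1/0 1/2 2/2
PSO (4): 1/0 1/2 2/0 2/2
target 1/2 ∈ {SC,TSO,PSO}

SC:yes TSO:yes PSO:yes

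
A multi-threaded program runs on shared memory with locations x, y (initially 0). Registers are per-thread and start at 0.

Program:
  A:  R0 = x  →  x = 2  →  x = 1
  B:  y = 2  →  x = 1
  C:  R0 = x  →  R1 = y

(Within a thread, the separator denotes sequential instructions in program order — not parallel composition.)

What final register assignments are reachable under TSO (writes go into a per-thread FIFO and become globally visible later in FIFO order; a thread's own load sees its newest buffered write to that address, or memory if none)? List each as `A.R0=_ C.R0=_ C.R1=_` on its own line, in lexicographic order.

outcome vector order: (A.R0,C.R0,C.R1)
|TSO outcomes| = 10

A.R0=0 C.R0=0 C.R1=0
A.R0=0 C.R0=0 C.R1=2
A.R0=0 C.R0=1 C.R1=0
A.R0=0 C.R0=1 C.R1=2
A.R0=0 C.R0=2 C.R1=0
A.R0=0 C.R0=2 C.R1=2
A.R0=1 C.R0=0 C.R1=0
A.R0=1 C.R0=0 C.R1=2
A.R0=1 C.R0=1 C.R1=2
A.R0=1 C.R0=2 C.R1=2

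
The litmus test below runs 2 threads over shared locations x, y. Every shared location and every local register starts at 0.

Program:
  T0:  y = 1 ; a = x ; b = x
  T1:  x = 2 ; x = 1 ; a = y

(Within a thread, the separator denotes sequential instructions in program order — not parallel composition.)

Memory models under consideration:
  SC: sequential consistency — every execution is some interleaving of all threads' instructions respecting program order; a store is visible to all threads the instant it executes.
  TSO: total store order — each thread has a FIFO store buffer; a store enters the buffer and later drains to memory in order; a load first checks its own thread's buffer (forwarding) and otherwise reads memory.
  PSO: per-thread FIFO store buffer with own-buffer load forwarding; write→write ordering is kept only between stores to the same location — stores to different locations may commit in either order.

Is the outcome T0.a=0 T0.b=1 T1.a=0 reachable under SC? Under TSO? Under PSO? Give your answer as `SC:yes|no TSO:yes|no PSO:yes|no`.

outcome vector order: (T0.a,T0.b,T1.a)
under SC → (0,0,1) (0,1,1) (0,2,1) (1,1,0) (1,1,1) (2,1,1) (2,2,1)
under TSO → (0,0,0) (0,0,1) (0,1,0) (0,1,1) (0,2,0) (0,2,1) (1,1,0) (1,1,1) (2,1,0) (2,1,1) (2,2,0) (2,2,1)
under PSO → (0,0,0) (0,0,1) (0,1,0) (0,1,1) (0,2,0) (0,2,1) (1,1,0) (1,1,1) (2,1,0) (2,1,1) (2,2,0) (2,2,1)
target (0,1,0) ∈ {TSO,PSO}

SC:no TSO:yes PSO:yes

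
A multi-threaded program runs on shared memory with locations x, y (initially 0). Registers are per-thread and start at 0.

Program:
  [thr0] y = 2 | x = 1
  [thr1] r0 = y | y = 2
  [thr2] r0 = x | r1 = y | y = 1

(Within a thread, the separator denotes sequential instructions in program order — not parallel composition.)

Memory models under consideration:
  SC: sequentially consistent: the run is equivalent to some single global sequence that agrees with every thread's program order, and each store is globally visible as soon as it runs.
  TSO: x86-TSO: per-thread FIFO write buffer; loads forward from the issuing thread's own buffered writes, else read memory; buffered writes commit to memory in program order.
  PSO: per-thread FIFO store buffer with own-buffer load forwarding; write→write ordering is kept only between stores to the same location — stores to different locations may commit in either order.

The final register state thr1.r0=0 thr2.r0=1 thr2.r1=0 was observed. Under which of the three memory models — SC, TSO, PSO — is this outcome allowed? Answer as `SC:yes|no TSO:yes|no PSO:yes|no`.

outcome vector order: (thr1.r0,thr2.r0,thr2.r1)
SC: 9 outcomes — {0/0/0 0/0/2 0/1/2 1/0/0 1/0/2 1/1/2 2/0/0 2/0/2 2/1/2}
TSO: 9 outcomes — {0/0/0 0/0/2 0/1/2 1/0/0 1/0/2 1/1/2 2/0/0 2/0/2 2/1/2}
PSO: 12 outcomes — {0/0/0 0/0/2 0/1/0 0/1/2 1/0/0 1/0/2 1/1/0 1/1/2 2/0/0 2/0/2 2/1/0 2/1/2}
target 0/1/0 ∈ {PSO}

SC:no TSO:no PSO:yes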